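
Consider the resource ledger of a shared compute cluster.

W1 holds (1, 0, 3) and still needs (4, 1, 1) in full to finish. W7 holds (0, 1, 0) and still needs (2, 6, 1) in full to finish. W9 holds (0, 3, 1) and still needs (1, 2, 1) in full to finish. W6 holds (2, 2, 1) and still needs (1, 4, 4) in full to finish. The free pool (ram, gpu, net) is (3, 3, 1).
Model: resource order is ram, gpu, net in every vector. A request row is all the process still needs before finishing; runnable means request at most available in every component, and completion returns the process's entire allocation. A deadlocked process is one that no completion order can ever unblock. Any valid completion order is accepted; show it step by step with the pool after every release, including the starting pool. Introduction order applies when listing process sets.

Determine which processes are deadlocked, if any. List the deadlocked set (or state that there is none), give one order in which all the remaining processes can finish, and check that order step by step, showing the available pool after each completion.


Deadlocked set: W1 and W6.
Key observation: after W9, W7 the pool peaks at (3, 7, 2), and each blocked process is short somewhere: W1 on ram; W6 on net.
One completion order for the rest: W9, W7. Step-by-step check:
  pool = (3, 3, 1)
  W9 needs (1, 2, 1) <= (3, 3, 1) -> finishes; pool += (0, 3, 1) = (3, 6, 2)
  W7 needs (2, 6, 1) <= (3, 6, 2) -> finishes; pool += (0, 1, 0) = (3, 7, 2)
The stuck group stays short no matter what:
  blocked: W1 wants (4, 1, 1), pool (3, 7, 2) — not enough ram
  blocked: W6 wants (1, 4, 4), pool (3, 7, 2) — not enough net


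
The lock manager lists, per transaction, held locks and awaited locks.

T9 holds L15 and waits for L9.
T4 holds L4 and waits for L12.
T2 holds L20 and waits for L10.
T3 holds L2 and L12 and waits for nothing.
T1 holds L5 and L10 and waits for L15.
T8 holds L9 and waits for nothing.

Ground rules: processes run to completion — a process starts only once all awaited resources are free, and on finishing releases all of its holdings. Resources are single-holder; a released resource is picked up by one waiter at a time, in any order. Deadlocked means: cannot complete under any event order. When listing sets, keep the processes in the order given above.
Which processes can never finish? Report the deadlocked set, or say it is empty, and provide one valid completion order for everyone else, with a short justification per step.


No process is deadlocked.
Key observation: the wait graph is acyclic; completion cascades from the unblocked processes through everyone else.
One completion order for the rest: T8, T3, T9, T4, T1, T2.
Check, step by step:
  T8: no waits; runs immediately, freeing L9
  T3: no waits; runs immediately, freeing L2 and L12
  T9 waits on L9 — all released -> runs and releases L15
  T4 waits on L12 — all released -> runs and releases L4
  T1 waits on L15 — all released -> runs and releases L5 and L10
  T2 waits on L10 — all released -> runs and releases L20


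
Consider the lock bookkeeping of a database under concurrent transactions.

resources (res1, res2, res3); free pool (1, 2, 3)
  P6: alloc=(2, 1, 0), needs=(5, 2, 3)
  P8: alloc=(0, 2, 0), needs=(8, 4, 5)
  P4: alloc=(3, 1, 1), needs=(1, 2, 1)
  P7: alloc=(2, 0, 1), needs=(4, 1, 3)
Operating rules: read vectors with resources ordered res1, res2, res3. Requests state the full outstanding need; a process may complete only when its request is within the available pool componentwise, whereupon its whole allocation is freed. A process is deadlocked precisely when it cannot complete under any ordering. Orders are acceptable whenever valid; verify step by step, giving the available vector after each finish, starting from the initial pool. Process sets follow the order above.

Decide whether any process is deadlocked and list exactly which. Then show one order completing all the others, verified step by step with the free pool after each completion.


Nothing here is deadlocked.
Key observation: beginning at P4, releases accumulate fast enough that every process eventually fits.
One completion order for the rest: P4, P7, P6, P8. Check, step by step:
  pool = (1, 2, 3)
  P4 needs (1, 2, 1) <= (1, 2, 3) -> finishes; pool += (3, 1, 1) = (4, 3, 4)
  P7 needs (4, 1, 3) <= (4, 3, 4) -> finishes; pool += (2, 0, 1) = (6, 3, 5)
  P6 needs (5, 2, 3) <= (6, 3, 5) -> finishes; pool += (2, 1, 0) = (8, 4, 5)
  P8 needs (8, 4, 5) <= (8, 4, 5) -> finishes; pool += (0, 2, 0) = (8, 6, 5)


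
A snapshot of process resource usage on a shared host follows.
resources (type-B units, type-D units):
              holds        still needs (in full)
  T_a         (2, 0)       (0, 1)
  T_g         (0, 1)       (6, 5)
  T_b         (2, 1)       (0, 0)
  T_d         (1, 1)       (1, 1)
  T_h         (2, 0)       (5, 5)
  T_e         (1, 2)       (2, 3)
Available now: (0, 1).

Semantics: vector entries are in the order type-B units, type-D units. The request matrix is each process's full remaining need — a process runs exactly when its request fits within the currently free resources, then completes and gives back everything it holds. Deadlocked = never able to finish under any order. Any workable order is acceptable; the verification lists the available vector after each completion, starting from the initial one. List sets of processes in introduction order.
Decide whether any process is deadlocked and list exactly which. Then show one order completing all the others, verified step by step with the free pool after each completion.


Nothing here is deadlocked.
Key observation: beginning at T_b, releases accumulate fast enough that every process eventually fits.
The rest can finish in the order T_b, T_d, T_e, T_a, T_h, T_g. Check, step by step:
  pool = (0, 1)
  T_b needs (0, 0) <= (0, 1) -> finishes; pool += (2, 1) = (2, 2)
  T_d needs (1, 1) <= (2, 2) -> finishes; pool += (1, 1) = (3, 3)
  T_e needs (2, 3) <= (3, 3) -> finishes; pool += (1, 2) = (4, 5)
  T_a needs (0, 1) <= (4, 5) -> finishes; pool += (2, 0) = (6, 5)
  T_h needs (5, 5) <= (6, 5) -> finishes; pool += (2, 0) = (8, 5)
  T_g needs (6, 5) <= (8, 5) -> finishes; pool += (0, 1) = (8, 6)


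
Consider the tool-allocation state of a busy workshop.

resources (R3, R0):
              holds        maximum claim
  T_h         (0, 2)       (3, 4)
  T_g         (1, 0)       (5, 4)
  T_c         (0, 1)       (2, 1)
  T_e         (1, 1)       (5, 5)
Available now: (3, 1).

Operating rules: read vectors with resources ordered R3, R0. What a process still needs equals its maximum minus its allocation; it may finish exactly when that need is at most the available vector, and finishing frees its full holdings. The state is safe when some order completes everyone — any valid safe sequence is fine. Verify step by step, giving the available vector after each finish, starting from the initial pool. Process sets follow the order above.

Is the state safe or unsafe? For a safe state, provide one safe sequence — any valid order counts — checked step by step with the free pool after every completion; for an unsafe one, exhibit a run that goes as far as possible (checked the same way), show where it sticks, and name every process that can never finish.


The state is UNSAFE.
Key observation: the pool after T_c, T_h is (3, 4); every surviving request exceeds it in R3, so progress ends there.
A maximal execution: T_c, T_h — then nothing else fits. Verifying each step:
  pool = (3, 1)
  run T_c (needs (2, 0), free (3, 1)); after release of (0, 1) the pool is (3, 2)
  run T_h (needs (3, 2), free (3, 2)); after release of (0, 2) the pool is (3, 4)
  blocked: T_g wants (4, 4), pool (3, 4) — not enough R3
  blocked: T_e wants (4, 4), pool (3, 4) — not enough R3
Processes that can never finish: T_g and T_e.


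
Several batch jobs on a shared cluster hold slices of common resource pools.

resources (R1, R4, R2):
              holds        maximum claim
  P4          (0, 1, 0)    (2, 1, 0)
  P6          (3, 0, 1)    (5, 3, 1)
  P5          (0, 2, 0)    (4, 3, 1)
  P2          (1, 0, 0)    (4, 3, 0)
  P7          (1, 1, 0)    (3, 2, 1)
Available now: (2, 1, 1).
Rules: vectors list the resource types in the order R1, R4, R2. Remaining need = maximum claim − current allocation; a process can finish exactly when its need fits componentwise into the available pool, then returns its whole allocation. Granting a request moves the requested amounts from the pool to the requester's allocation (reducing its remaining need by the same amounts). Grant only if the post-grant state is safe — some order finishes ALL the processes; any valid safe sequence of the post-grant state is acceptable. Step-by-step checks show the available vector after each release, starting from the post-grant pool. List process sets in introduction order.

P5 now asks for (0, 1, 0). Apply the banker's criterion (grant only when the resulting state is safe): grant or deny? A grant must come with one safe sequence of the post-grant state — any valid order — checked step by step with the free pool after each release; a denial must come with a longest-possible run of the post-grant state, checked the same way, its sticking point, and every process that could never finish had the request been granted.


DENY — the pretend-granted state is unsafe.
Key observation: after P4, P7 the pool peaks at (3, 2, 1), and each blocked process is short somewhere: P6 on R4; P5 on R1; P2 on R4.
Pretend the grant happened; the run P4, P7 goes as far as possible. Walking it through:
  pool = (2, 0, 1)
  run P4 (needs (2, 0, 0), free (2, 0, 1)); after release of (0, 1, 0) the pool is (2, 1, 1)
  run P7 (needs (2, 1, 1), free (2, 1, 1)); after release of (1, 1, 0) the pool is (3, 2, 1)
  blocked: P6 wants (2, 3, 0), pool (3, 2, 1) — not enough R4
  blocked: P5 wants (4, 0, 1), pool (3, 2, 1) — not enough R1
  blocked: P2 wants (3, 3, 0), pool (3, 2, 1) — not enough R4
Post-grant, the permanently blocked set is P6, P5 and P2.


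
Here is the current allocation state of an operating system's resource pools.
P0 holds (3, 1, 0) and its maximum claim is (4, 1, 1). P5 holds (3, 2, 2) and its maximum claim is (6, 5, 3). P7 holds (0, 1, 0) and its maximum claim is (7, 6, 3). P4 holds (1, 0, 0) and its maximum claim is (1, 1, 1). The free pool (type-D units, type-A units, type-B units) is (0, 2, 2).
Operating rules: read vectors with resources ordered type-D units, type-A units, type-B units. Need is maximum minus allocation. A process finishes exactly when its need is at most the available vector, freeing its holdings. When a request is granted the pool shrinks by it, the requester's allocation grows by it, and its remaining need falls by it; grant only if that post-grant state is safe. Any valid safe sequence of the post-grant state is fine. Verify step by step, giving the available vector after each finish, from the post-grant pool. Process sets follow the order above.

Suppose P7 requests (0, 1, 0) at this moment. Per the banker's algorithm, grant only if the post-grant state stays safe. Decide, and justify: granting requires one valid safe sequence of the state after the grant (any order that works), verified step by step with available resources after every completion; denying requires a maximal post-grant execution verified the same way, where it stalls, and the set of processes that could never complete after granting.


DENY: after the grant no complete ordering would exist.
Key observation: once P4, P0 finish, the pool peaks at (4, 2, 2) — and every remaining process still needs more type-A units than that.
On the post-grant state, P4, P0 is a maximal run — nothing extends it. Walking it through:
  pool = (0, 1, 2)
  P4: need (0, 1, 1) fits (0, 1, 2); releases (1, 0, 0), pool now (1, 1, 2)
  P0: need (1, 0, 1) fits (1, 1, 2); releases (3, 1, 0), pool now (4, 2, 2)
  P5 still needs (3, 3, 1) but only (4, 2, 2) is free — short on type-A units
  P7 still needs (7, 4, 3) but only (4, 2, 2) is free — short on type-D units, type-A units and type-B units
Post-grant, the permanently blocked set is P5 and P7.


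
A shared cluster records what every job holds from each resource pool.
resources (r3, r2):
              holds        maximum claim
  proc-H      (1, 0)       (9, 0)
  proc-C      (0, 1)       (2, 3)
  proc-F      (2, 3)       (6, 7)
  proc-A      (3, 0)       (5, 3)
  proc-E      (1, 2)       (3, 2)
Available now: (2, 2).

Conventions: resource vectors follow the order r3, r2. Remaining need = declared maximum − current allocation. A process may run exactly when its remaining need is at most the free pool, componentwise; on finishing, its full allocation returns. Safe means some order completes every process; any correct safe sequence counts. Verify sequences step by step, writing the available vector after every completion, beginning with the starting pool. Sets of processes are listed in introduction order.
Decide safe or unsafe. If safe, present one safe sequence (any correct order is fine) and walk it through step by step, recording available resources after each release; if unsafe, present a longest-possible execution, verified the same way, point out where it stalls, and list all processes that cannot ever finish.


The state is SAFE; one workable sequence: proc-E, proc-A, proc-C, proc-F, proc-H.
Key observation: at proc-E the run first touches a limit — (2, 0) against (2, 2), exact on a resource it actually requests.
Check, step by step:
  pool = (2, 2)
  run proc-E (needs (2, 0), free (2, 2)); after release of (1, 2) the pool is (3, 4)
  run proc-A (needs (2, 3), free (3, 4)); after release of (3, 0) the pool is (6, 4)
  run proc-C (needs (2, 2), free (6, 4)); after release of (0, 1) the pool is (6, 5)
  run proc-F (needs (4, 4), free (6, 5)); after release of (2, 3) the pool is (8, 8)
  run proc-H (needs (8, 0), free (8, 8)); after release of (1, 0) the pool is (9, 8)


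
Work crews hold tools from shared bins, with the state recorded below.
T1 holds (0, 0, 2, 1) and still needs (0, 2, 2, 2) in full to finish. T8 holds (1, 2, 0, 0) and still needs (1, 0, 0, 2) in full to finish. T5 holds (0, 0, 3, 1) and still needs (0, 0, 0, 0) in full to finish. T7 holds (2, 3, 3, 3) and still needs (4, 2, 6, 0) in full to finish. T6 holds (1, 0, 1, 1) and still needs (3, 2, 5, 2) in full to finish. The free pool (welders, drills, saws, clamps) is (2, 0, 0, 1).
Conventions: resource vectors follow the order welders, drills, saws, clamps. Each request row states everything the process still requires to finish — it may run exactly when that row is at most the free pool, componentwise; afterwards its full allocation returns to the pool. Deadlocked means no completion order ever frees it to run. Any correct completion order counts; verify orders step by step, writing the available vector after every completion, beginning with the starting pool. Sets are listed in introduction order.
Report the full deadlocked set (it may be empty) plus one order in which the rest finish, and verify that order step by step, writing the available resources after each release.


Nothing here is deadlocked.
Key observation: there is always a runnable process — T5 first — so the state unwinds completely.
A valid finishing order for the others: T5, T8, T1, T6, T7. Step-by-step check:
  pool = (2, 0, 0, 1)
  run T5 (needs (0, 0, 0, 0), free (2, 0, 0, 1)); after release of (0, 0, 3, 1) the pool is (2, 0, 3, 2)
  run T8 (needs (1, 0, 0, 2), free (2, 0, 3, 2)); after release of (1, 2, 0, 0) the pool is (3, 2, 3, 2)
  run T1 (needs (0, 2, 2, 2), free (3, 2, 3, 2)); after release of (0, 0, 2, 1) the pool is (3, 2, 5, 3)
  run T6 (needs (3, 2, 5, 2), free (3, 2, 5, 3)); after release of (1, 0, 1, 1) the pool is (4, 2, 6, 4)
  run T7 (needs (4, 2, 6, 0), free (4, 2, 6, 4)); after release of (2, 3, 3, 3) the pool is (6, 5, 9, 7)


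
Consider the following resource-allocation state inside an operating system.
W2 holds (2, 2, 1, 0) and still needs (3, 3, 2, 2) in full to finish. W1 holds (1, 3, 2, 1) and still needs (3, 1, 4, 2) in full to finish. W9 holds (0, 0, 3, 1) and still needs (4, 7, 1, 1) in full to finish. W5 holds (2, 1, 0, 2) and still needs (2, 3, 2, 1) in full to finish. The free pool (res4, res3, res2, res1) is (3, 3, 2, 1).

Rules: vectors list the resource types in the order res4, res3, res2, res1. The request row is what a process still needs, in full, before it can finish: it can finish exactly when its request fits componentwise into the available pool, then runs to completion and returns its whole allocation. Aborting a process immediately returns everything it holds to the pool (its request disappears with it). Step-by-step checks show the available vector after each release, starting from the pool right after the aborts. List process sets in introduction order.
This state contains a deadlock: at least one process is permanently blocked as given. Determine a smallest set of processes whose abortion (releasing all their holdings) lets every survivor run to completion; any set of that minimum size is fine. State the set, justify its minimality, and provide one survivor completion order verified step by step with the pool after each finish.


Abort W1.
Key observation: W9 had no path to completion before; after the abort of W1 ((1, 3, 2, 1) returned), step 2 is where it fits.
No smaller set exists: with zero aborts the deadlock remains.
The survivors complete as W5, W9, W2. Step-by-step check (starting from the post-abort pool):
  pool = (4, 6, 4, 2)
  W5: need (2, 3, 2, 1) fits (4, 6, 4, 2); releases (2, 1, 0, 2), pool now (6, 7, 4, 4)
  W9: need (4, 7, 1, 1) fits (6, 7, 4, 4); releases (0, 0, 3, 1), pool now (6, 7, 7, 5)
  W2: need (3, 3, 2, 2) fits (6, 7, 7, 5); releases (2, 2, 1, 0), pool now (8, 9, 8, 5)


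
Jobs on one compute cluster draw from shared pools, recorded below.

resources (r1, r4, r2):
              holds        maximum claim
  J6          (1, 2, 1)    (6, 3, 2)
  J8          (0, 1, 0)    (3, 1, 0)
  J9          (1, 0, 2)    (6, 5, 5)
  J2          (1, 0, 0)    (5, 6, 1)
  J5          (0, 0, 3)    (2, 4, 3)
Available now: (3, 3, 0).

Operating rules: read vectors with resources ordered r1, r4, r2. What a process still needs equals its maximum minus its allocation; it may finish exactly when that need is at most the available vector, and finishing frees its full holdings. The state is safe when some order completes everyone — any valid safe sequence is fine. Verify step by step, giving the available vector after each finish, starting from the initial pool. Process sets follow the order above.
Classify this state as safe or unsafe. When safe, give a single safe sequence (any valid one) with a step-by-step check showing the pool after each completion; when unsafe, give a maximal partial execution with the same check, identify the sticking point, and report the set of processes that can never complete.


UNSAFE.
Key observation: no order helps: past J8, J5, the free pool tops out at (3, 4, 3), below what each blocked process needs in r1.
Going as far as possible: J8, J5; after that, nothing fits. Verifying each step:
  pool = (3, 3, 0)
  run J8 (needs (3, 0, 0), free (3, 3, 0)); after release of (0, 1, 0) the pool is (3, 4, 0)
  run J5 (needs (2, 4, 0), free (3, 4, 0)); after release of (0, 0, 3) the pool is (3, 4, 3)
  J6 still needs (5, 1, 1) but only (3, 4, 3) is free — short on r1
  J9 still needs (5, 5, 3) but only (3, 4, 3) is free — short on r1 and r4
  J2 still needs (4, 6, 1) but only (3, 4, 3) is free — short on r1 and r4
Permanently blocked: J6, J9 and J2.


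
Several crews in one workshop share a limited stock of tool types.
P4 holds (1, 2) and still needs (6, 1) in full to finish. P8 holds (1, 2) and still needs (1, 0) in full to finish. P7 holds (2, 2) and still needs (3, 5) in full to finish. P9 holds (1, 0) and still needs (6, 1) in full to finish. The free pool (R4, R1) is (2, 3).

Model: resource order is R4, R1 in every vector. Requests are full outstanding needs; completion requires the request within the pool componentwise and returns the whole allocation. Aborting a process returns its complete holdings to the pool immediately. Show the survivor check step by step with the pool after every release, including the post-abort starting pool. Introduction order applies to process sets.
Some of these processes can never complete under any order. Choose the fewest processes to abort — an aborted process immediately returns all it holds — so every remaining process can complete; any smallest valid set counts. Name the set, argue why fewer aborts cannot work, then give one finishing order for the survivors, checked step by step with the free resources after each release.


Abort P9.
Key observation: the deadlocked P4 becomes finishable only because P9 released (1, 0); it completes at step 3 below.
Minimality: the empty abort set fails — the state is deadlocked as it stands.
One survivor order: P8, P7, P4. Verifying each step (post-abort pool first):
  pool = (3, 3)
  P8 needs (1, 0) <= (3, 3) -> finishes; pool += (1, 2) = (4, 5)
  P7 needs (3, 5) <= (4, 5) -> finishes; pool += (2, 2) = (6, 7)
  P4 needs (6, 1) <= (6, 7) -> finishes; pool += (1, 2) = (7, 9)


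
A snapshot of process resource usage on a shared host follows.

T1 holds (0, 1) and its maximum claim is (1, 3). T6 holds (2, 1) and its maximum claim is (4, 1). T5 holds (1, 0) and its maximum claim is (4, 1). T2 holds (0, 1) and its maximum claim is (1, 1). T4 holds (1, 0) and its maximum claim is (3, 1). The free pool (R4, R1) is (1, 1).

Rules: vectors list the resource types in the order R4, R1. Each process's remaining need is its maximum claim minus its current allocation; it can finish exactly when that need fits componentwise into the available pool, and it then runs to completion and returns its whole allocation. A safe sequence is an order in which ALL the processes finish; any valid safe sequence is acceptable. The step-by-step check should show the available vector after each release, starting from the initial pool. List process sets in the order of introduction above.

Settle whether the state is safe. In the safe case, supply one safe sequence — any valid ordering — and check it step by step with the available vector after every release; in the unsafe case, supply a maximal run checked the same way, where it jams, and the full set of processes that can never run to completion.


UNSAFE — no complete ordering exists.
Key observation: no order helps: past T2, T1, the free pool tops out at (1, 3), below what each blocked process needs in R4.
Going as far as possible: T2, T1; after that, nothing fits. Verifying each step:
  pool = (1, 1)
  T2: need (1, 0) fits (1, 1); releases (0, 1), pool now (1, 2)
  T1: need (1, 2) fits (1, 2); releases (0, 1), pool now (1, 3)
  T6 still needs (2, 0) but only (1, 3) is free — short on R4
  T5 still needs (3, 1) but only (1, 3) is free — short on R4
  T4 still needs (2, 1) but only (1, 3) is free — short on R4
Never able to finish: T6, T5 and T4.


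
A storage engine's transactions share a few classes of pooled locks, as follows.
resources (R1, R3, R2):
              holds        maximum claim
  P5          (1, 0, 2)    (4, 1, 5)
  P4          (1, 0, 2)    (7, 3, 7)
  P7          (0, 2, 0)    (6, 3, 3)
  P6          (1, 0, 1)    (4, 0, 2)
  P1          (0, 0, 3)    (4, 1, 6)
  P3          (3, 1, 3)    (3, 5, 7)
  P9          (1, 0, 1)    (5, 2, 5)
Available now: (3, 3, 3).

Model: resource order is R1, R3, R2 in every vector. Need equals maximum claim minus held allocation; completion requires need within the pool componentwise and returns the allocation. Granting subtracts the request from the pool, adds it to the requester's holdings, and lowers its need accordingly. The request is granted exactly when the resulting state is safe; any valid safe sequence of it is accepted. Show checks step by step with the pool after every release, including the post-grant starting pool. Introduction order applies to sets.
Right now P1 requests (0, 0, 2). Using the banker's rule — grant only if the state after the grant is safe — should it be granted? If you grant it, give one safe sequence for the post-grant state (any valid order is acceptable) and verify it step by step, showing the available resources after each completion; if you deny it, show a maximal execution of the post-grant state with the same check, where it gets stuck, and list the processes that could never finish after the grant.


GRANT — the state after the grant stays safe, e.g. via P6, P1, P5, P9, P4, P7, P3.
Key observation: (3, 3, 1) free after granting still covers P6 first, and each release covers the next.
Check on the post-grant state, step by step:
  pool = (3, 3, 1)
  P6: need (3, 0, 1) fits (3, 3, 1); releases (1, 0, 1), pool now (4, 3, 2)
  P1: need (4, 1, 1) fits (4, 3, 2); releases (0, 0, 5), pool now (4, 3, 7)
  P5: need (3, 1, 3) fits (4, 3, 7); releases (1, 0, 2), pool now (5, 3, 9)
  P9: need (4, 2, 4) fits (5, 3, 9); releases (1, 0, 1), pool now (6, 3, 10)
  P4: need (6, 3, 5) fits (6, 3, 10); releases (1, 0, 2), pool now (7, 3, 12)
  P7: need (6, 1, 3) fits (7, 3, 12); releases (0, 2, 0), pool now (7, 5, 12)
  P3: need (0, 4, 4) fits (7, 5, 12); releases (3, 1, 3), pool now (10, 6, 15)


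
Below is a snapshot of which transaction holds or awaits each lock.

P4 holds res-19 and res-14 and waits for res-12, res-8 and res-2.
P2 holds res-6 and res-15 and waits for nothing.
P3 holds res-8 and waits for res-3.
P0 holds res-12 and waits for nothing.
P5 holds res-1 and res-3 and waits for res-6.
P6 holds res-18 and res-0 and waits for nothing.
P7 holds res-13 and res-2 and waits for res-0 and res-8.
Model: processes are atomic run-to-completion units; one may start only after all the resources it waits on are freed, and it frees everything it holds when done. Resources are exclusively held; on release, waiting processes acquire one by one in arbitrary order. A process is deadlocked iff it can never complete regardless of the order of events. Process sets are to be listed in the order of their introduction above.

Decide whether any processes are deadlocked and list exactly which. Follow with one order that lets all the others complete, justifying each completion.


Nothing here is deadlocked.
Key observation: the wait relation is loop-free; peeling off processes with no waits unwinds the whole state.
The rest can finish in the order P2, P5, P6, P3, P7, P0, P4.
Step-by-step check:
  P2 waits on nothing -> runs at once and releases res-6 and res-15
  P5 waits on res-6 — all released -> runs and releases res-1 and res-3
  P6 waits on nothing -> runs at once and releases res-18 and res-0
  P3 waits on res-3 — all released -> runs and releases res-8
  P7 waits on res-0 and res-8 — all released -> runs and releases res-13 and res-2
  P0 waits on nothing -> runs at once and releases res-12
  P4 waits on res-12, res-8 and res-2 — all released -> runs and releases res-19 and res-14


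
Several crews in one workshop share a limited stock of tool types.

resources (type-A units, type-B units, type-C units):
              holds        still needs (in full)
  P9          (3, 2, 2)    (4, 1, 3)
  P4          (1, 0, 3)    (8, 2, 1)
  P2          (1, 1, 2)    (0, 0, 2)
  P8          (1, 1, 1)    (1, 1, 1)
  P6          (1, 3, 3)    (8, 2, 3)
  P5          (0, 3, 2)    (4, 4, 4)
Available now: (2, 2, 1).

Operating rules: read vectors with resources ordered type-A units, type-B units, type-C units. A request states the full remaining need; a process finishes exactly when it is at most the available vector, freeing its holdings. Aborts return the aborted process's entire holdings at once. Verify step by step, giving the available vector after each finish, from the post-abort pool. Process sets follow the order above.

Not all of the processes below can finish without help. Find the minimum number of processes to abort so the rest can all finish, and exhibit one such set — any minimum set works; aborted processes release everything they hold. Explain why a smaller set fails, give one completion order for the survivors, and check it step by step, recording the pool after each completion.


The answer: abort P4.
Key observation: aborting P4 returns (1, 0, 3), and P6 — hopeless before — runs at step 5 with the returned capacity in the pool.
Minimality: the empty abort set fails — the state is deadlocked as it stands.
One survivor order: P2, P8, P5, P9, P6. Check, step by step (post-abort pool first):
  pool = (3, 2, 4)
  P2 needs (0, 0, 2) <= (3, 2, 4) -> finishes; pool += (1, 1, 2) = (4, 3, 6)
  P8 needs (1, 1, 1) <= (4, 3, 6) -> finishes; pool += (1, 1, 1) = (5, 4, 7)
  P5 needs (4, 4, 4) <= (5, 4, 7) -> finishes; pool += (0, 3, 2) = (5, 7, 9)
  P9 needs (4, 1, 3) <= (5, 7, 9) -> finishes; pool += (3, 2, 2) = (8, 9, 11)
  P6 needs (8, 2, 3) <= (8, 9, 11) -> finishes; pool += (1, 3, 3) = (9, 12, 14)


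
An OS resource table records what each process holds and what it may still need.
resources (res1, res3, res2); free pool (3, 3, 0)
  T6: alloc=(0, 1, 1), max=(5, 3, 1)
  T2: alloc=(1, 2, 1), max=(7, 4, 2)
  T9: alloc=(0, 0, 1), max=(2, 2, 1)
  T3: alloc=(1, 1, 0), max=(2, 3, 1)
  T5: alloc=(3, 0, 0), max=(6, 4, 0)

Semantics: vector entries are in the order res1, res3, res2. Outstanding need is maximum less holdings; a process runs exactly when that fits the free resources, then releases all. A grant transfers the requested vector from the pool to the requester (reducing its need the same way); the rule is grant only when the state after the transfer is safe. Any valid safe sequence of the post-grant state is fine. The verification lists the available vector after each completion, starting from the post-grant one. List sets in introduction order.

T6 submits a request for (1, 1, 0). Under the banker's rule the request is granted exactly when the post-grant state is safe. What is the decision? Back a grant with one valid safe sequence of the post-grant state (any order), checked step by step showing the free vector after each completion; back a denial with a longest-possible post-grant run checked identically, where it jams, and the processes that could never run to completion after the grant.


DENY. Granting would leave the state unsafe.
Key observation: after T9, T3 the pool peaks at (3, 3, 1), and each blocked process is short somewhere: T6 on res1; T2 on res1; T5 on res3.
Pretend the grant happened; the run T9, T3 goes as far as possible. Check, step by step:
  pool = (2, 2, 0)
  T9: need (2, 2, 0) fits (2, 2, 0); releases (0, 0, 1), pool now (2, 2, 1)
  T3: need (1, 2, 1) fits (2, 2, 1); releases (1, 1, 0), pool now (3, 3, 1)
  blocked: T6 wants (4, 1, 0), pool (3, 3, 1) — not enough res1
  blocked: T2 wants (6, 2, 1), pool (3, 3, 1) — not enough res1
  blocked: T5 wants (3, 4, 0), pool (3, 3, 1) — not enough res3
Post-grant, the permanently blocked set is T6, T2 and T5.


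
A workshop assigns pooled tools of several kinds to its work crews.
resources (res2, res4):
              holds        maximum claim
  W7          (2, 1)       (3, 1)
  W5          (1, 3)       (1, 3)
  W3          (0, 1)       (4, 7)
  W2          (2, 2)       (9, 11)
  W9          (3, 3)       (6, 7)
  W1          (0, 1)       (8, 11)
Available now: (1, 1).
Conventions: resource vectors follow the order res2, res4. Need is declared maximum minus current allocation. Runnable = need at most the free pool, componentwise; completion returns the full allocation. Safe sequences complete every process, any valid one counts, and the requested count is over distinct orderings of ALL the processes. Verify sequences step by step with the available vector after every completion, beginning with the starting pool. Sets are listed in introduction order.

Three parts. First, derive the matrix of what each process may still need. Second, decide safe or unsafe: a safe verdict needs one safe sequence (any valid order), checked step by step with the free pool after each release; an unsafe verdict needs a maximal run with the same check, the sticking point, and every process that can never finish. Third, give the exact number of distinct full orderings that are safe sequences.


(1) Need matrix, components ordered res2, res4:
  W7: (1, 0)
  W5: (0, 0)
  W3: (4, 6)
  W2: (7, 9)
  W9: (3, 4)
  W1: (8, 10)
(2) SAFE, for example via the order W7, W5, W9, W3, W2, W1.
Key observation: W7 marks the first exact bind of the order: its need (1, 0) fits the free (1, 1) with zero slack on a requested resource.
Verifying each step:
  pool = (1, 1)
  W7 needs (1, 0) <= (1, 1) -> finishes; pool += (2, 1) = (3, 2)
  W5 needs (0, 0) <= (3, 2) -> finishes; pool += (1, 3) = (4, 5)
  W9 needs (3, 4) <= (4, 5) -> finishes; pool += (3, 3) = (7, 8)
  W3 needs (4, 6) <= (7, 8) -> finishes; pool += (0, 1) = (7, 9)
  W2 needs (7, 9) <= (7, 9) -> finishes; pool += (2, 2) = (9, 11)
  W1 needs (8, 10) <= (9, 11) -> finishes; pool += (0, 1) = (9, 12)
(3) Precisely 2 of the possible complete orderings are safe sequences.


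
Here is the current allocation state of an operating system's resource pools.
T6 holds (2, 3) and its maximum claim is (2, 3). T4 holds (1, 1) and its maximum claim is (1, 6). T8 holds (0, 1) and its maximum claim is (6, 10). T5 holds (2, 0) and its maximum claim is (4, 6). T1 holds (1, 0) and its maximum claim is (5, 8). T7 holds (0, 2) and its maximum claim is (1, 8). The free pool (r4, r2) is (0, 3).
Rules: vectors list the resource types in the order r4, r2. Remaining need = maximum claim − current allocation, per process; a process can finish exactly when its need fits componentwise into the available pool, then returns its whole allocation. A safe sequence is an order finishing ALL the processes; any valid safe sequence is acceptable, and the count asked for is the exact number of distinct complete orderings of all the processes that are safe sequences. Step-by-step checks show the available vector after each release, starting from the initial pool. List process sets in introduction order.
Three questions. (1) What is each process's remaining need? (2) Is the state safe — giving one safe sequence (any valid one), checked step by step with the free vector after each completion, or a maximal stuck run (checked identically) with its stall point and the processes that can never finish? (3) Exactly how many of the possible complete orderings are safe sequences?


(1) Remaining need (order r4, r2):
  T6: (0, 0)
  T4: (0, 5)
  T8: (6, 9)
  T5: (2, 6)
  T1: (4, 8)
  T7: (1, 6)
(2) The state is SAFE; one workable sequence: T6, T4, T7, T5, T1, T8.
Key observation: T8 is the earliest step where a requested resource binds exactly: need (6, 9), pool (6, 9) at its turn.
Step-by-step check:
  pool = (0, 3)
  T6: need (0, 0) fits (0, 3); releases (2, 3), pool now (2, 6)
  T4: need (0, 5) fits (2, 6); releases (1, 1), pool now (3, 7)
  T7: need (1, 6) fits (3, 7); releases (0, 2), pool now (3, 9)
  T5: need (2, 6) fits (3, 9); releases (2, 0), pool now (5, 9)
  T1: need (4, 8) fits (5, 9); releases (1, 0), pool now (6, 9)
  T8: need (6, 9) fits (6, 9); releases (0, 1), pool now (6, 10)
(3) The exact count: 8 of the possible complete orderings are safe sequences.


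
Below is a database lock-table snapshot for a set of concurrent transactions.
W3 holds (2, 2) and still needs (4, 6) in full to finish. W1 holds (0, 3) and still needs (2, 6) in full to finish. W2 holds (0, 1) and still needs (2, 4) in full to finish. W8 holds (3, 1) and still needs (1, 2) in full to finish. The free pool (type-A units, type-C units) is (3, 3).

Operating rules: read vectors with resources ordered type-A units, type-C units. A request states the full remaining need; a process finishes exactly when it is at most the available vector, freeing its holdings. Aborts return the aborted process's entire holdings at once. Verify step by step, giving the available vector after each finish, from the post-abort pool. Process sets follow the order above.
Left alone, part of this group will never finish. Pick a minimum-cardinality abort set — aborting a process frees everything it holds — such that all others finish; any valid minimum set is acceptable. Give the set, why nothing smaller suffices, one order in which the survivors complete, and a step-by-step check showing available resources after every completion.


The answer: abort W1.
Key observation: before aborting W1, W3 was permanently blocked — no order could ever run it; afterwards it completes at step 2.
Why nothing smaller works: aborting no one leaves the state deadlocked as given.
Survivors finish in the order: W8, W3, W2. Step-by-step check (pool after the aborts first):
  pool = (3, 6)
  W8: need (1, 2) fits (3, 6); releases (3, 1), pool now (6, 7)
  W3: need (4, 6) fits (6, 7); releases (2, 2), pool now (8, 9)
  W2: need (2, 4) fits (8, 9); releases (0, 1), pool now (8, 10)


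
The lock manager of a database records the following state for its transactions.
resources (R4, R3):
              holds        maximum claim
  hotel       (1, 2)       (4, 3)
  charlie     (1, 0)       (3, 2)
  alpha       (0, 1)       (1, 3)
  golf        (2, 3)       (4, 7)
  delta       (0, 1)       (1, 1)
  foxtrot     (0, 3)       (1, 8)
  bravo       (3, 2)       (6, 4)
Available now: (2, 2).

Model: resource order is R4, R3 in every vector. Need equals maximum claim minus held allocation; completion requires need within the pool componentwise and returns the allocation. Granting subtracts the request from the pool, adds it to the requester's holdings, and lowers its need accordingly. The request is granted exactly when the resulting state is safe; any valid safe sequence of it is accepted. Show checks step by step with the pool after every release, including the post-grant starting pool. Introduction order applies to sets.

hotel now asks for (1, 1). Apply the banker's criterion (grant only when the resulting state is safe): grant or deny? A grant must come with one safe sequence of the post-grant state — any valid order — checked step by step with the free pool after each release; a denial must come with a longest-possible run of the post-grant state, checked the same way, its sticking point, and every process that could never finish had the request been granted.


DENY. Granting would leave the state unsafe.
Key observation: after delta, alpha the pool peaks at (1, 3), and each blocked process is short somewhere: hotel on R4; charlie on R4; golf on R4, R3; foxtrot on R3; bravo on R4.
After a pretend grant, a maximal execution: delta, alpha — then nothing else fits. Check, step by step:
  pool = (1, 1)
  delta needs (1, 0) <= (1, 1) -> finishes; pool += (0, 1) = (1, 2)
  alpha needs (1, 2) <= (1, 2) -> finishes; pool += (0, 1) = (1, 3)
  blocked: hotel wants (2, 0), pool (1, 3) — not enough R4
  blocked: charlie wants (2, 2), pool (1, 3) — not enough R4
  blocked: golf wants (2, 4), pool (1, 3) — not enough R4 and R3
  blocked: foxtrot wants (1, 5), pool (1, 3) — not enough R3
  blocked: bravo wants (3, 2), pool (1, 3) — not enough R4
Processes that could never finish after the grant: hotel, charlie, golf, foxtrot and bravo.


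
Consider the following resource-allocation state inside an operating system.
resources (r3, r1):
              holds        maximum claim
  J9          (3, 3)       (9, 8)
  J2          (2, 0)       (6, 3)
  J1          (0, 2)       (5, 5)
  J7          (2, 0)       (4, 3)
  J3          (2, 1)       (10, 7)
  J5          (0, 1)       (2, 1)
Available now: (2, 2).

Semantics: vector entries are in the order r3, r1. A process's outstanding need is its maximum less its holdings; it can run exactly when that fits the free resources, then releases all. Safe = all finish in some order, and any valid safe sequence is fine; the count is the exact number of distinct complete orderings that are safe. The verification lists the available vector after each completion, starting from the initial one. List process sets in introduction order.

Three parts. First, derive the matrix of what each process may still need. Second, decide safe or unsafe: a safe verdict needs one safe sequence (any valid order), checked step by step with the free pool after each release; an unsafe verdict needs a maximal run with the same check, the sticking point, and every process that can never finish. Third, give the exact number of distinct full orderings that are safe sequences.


(1) Outstanding need per process (order r3, r1):
  J9: (6, 5)
  J2: (4, 3)
  J1: (5, 3)
  J7: (2, 3)
  J3: (8, 6)
  J5: (2, 0)
(2) SAFE, for example via the order J5, J7, J2, J1, J9, J3.
Key observation: the first exact fit in this order is J5 — it needs (2, 0) with (2, 2) free, meeting a requested resource to the last unit.
Verifying each step:
  pool = (2, 2)
  J5 needs (2, 0) <= (2, 2) -> finishes; pool += (0, 1) = (2, 3)
  J7 needs (2, 3) <= (2, 3) -> finishes; pool += (2, 0) = (4, 3)
  J2 needs (4, 3) <= (4, 3) -> finishes; pool += (2, 0) = (6, 3)
  J1 needs (5, 3) <= (6, 3) -> finishes; pool += (0, 2) = (6, 5)
  J9 needs (6, 5) <= (6, 5) -> finishes; pool += (3, 3) = (9, 8)
  J3 needs (8, 6) <= (9, 8) -> finishes; pool += (2, 1) = (11, 9)
(3) Exactly 1 of the possible complete orderings is a safe sequence.
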